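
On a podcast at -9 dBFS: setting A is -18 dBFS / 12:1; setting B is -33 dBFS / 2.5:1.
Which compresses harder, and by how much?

B, by 6.15 dB

A: overshoot 9 dB → output overshoot 0.75 dB → GR 8.25 dB.
B: overshoot 24 dB → output overshoot 9.6 dB → GR 14.4 dB.
Difference: 6.15 dB in favour of B.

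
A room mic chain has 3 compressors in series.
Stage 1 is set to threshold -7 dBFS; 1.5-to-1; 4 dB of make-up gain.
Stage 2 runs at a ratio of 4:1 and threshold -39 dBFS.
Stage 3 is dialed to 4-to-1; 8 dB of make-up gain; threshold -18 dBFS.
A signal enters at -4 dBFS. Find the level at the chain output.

-21.5 dBFS

Stage 1: overshoot 3 dB → 3/1.5 = 2 dB → -5 dBFS; +4 dB make-up → -1 dBFS.
Stage 2: overshoot 38 dB → 38/4 = 9.5 dB → -29.5 dBFS.
Stage 3: -29.5 dBFS is at or below the -18 dBFS threshold — no compression; make-up brings it to -21.5 dBFS.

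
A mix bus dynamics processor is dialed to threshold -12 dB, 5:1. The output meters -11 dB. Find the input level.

That's 1 dB above the -12 dB threshold.
Undo the ratio: input overshoot = 1 × 5 = 5 dB, giving input = -7 dB.

-7 dB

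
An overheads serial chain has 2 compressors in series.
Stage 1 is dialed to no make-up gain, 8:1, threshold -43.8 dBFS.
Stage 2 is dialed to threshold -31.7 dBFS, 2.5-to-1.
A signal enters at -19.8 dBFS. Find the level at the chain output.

-40.8 dBFS

Stage 1: -19.8 dBFS is 24 dB over -43.8 dBFS; at 8:1 that becomes 3 dB over, giving -40.8 dBFS.
Stage 2: below threshold (-40.8 ≤ -31.7); passes unchanged; output -40.8 dBFS.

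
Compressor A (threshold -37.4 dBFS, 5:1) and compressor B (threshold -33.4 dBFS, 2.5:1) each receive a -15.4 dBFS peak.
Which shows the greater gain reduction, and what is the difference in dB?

A, by 6.8 dB

A: 22 dB over, compressed to 4.4 dB over, so 17.6 dB of GR.
B: 18 dB over, compressed to 7.2 dB over, so 10.8 dB of GR.
A reduces 6.8 dB more.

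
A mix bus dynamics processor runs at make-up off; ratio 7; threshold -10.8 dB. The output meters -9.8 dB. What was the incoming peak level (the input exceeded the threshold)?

That's 1 dB above the -10.8 dB threshold.
Input overshoot = R × output overshoot = 7 dB → input = -10.8 + 7 = -3.8 dB.

-3.8 dB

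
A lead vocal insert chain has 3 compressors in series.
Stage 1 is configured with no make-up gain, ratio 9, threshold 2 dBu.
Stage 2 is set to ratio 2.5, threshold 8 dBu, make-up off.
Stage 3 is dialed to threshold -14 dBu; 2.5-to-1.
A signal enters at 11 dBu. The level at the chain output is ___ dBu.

Stage 1: 11 dBu is 9 dB over 2 dBu; at 9:1 that becomes 1 dB over, giving 3 dBu.
Stage 2: 3 dBu is at or below the 8 dBu threshold — no compression; output 3 dBu.
Stage 3: 17 dB above -14 dBu, reduced 2.5:1 to 6.8 dB above → -7.2 dBu.

-7.2 dBu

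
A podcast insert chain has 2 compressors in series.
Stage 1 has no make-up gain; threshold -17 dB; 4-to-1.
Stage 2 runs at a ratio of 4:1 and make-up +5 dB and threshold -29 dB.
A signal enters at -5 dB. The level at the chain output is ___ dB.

-20.25 dB

Stage 1: -5 dB is 12 dB over -17 dB; at 4:1 that becomes 3 dB over, giving -14 dB.
Stage 2: overshoot 15 dB → 15/4 = 3.75 dB → -25.25 dB; +5 dB make-up → -20.25 dB.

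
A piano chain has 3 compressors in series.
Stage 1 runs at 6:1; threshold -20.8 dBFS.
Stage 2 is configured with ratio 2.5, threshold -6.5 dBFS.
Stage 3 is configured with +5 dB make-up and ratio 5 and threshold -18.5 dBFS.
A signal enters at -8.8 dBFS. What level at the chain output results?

-13.8 dBFS

Stage 1: overshoot 12 dB → 12/6 = 2 dB → -18.8 dBFS.
Stage 2: -18.8 dBFS ≤ -6.5 dBFS, so stage 2 doesn't engage; output -18.8 dBFS.
Stage 3: -18.8 dBFS ≤ -18.5 dBFS, so stage 3 doesn't engage; make-up brings it to -13.8 dBFS.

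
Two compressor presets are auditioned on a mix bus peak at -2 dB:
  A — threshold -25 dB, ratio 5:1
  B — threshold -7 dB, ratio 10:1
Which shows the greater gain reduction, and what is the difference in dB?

A, by 13.9 dB

A: overshoot 23 dB → output overshoot 4.6 dB → GR 18.4 dB.
B: overshoot 5 dB → output overshoot 0.5 dB → GR 4.5 dB.
Difference: 13.9 dB in favour of A.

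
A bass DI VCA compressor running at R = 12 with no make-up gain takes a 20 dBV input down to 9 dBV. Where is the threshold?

8 dBV

Input is 12 dB above T (since output overshoot × R = input overshoot: (9 − T)·12 = 20 − T gives T = 8 dBV).
Check: 8 + (20 − 8)/12 = 8 + 1 = 9 dBV. ✓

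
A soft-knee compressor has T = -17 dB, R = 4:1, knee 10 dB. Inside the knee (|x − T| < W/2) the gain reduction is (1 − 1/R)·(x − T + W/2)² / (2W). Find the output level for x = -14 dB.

-16.4 dB

x − T + W/2 = -14 − (-17) + 5 = 8.
GR = (1 − 1/4) × 8² / 20 = 0.75 × 64 / 20 = 2.4 dB.
Output = -14 − 2.4 = -16.4 dB.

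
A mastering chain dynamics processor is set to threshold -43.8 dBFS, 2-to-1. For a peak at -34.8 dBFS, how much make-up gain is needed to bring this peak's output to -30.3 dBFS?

The peak compresses to -43.8 + 9/2 = -39.3 dBFS.
To reach -30.3 dBFS requires -30.3 − (-39.3) = 9 dB of make-up.

9 dB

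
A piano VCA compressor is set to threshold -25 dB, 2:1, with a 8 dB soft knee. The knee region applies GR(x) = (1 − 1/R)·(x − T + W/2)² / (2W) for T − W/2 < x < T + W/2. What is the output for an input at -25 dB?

x − T + W/2 = -25 − (-25) + 4 = 4.
GR = (1 − 1/2) × 4² / 16 = 0.5 × 16 / 16 = 0.5 dB.
Output = -25 − 0.5 = -25.5 dB.

-25.5 dB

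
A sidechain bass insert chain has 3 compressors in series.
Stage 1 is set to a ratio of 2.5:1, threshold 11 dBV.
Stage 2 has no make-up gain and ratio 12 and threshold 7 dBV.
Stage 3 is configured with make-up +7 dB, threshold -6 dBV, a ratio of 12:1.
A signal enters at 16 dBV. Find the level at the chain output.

2.125 dBV

Stage 1: 5 dB above 11 dBV, reduced 2.5:1 to 2 dB above → 13 dBV.
Stage 2: overshoot 6 dB → 6/12 = 0.5 dB → 7.5 dBV.
Stage 3: 13.5 dB above -6 dBV, reduced 12:1 to 1.125 dB above → -4.875 dBV; +7 dB make-up → 2.125 dBV.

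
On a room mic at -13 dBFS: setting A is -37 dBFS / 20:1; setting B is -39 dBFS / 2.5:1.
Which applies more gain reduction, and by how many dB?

A: GR = 24 − 24/20 = 22.8 dB.
B: GR = 26 − 26/2.5 = 15.6 dB.
A applies 7.2 dB more gain reduction.

A, by 7.2 dB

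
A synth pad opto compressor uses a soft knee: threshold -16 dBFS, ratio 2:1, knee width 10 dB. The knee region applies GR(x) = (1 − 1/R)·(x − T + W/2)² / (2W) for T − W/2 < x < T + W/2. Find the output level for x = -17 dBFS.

-17.4 dBFS

x − T + W/2 = -17 − (-16) + 5 = 4.
GR = (1 − 1/2) × 4² / 20 = 0.5 × 16 / 20 = 0.4 dB.
Output = -17 − 0.4 = -17.4 dBFS.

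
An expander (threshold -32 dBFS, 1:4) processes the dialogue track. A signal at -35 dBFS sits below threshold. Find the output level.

Below threshold, a 1:4 expander applies gain = (4−1)×(T − x) of attenuation.
(4−1) × 3 = 9 dB, so output = -35 − 9 = -44 dBFS.

-44 dBFS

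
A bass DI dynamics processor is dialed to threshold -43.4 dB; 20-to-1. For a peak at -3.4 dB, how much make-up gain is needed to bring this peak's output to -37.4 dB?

4 dB

Overshoot 40 dB → 40/20 = 2 dB after compression, so the compressed level is -43.4 + 2 = -41.4 dB.
Make-up = target − compressed = -37.4 − (-41.4) = 4 dB.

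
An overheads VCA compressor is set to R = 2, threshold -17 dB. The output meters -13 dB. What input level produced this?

The compressed level sits -13 − (-17) = 4 dB over threshold.
Before 2:1 compression the overshoot was 4 × 2 = 8 dB, so input = -17 + 8 = -9 dB.

-9 dB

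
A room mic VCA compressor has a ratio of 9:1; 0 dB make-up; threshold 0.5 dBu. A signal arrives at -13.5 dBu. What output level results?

-13.5 dBu

-13.5 dBu is 14 dB below the 0.5 dBu threshold, so no gain reduction is applied.
Output = input = -13.5 dBu.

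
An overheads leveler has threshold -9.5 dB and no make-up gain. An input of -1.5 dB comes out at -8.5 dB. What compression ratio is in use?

8:1

Input overshoot = -1.5 − (-9.5) = 8 dB; output overshoot = -8.5 − (-9.5) = 1 dB.
Ratio = 8 / 1 = 8.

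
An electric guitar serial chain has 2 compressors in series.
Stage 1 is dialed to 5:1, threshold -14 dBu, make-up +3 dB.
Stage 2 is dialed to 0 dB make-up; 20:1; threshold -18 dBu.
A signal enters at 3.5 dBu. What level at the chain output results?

-17.475 dBu

Stage 1: overshoot 17.5 dB → 17.5/5 = 3.5 dB → -10.5 dBu; +3 dB make-up → -7.5 dBu.
Stage 2: 10.5 dB above -18 dBu, reduced 20:1 to 0.525 dB above → -17.475 dBu.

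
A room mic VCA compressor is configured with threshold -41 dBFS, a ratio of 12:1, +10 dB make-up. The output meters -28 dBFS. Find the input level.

-5 dBFS

Before make-up, the level was -28 − 10 = -38 dBFS.
The compressed level sits -38 − (-41) = 3 dB over threshold.
Undo the ratio: input overshoot = 3 × 12 = 36 dB, giving input = -5 dBFS.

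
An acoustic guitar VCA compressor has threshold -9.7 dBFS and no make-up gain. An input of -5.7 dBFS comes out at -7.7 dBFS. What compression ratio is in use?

Input overshoot = -5.7 − (-9.7) = 4 dB; output overshoot = -7.7 − (-9.7) = 2 dB.
Ratio = 4 / 2 = 2.

2:1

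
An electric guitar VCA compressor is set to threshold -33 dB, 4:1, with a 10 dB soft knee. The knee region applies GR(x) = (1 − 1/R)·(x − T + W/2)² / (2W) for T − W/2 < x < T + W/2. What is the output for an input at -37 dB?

x − T + W/2 = -37 − (-33) + 5 = 1.
GR = (1 − 1/4) × 1² / 20 = 0.75 × 1 / 20 = 0.0375 dB.
Output = -37 − 0.0375 = -37.0375 dB.

-37.0375 dB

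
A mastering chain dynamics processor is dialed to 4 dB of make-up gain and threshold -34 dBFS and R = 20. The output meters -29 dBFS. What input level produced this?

-14 dBFS

Before make-up, the level was -29 − 4 = -33 dBFS.
That's 1 dB above the -34 dBFS threshold.
Before 20:1 compression the overshoot was 1 × 20 = 20 dB, so input = -34 + 20 = -14 dBFS.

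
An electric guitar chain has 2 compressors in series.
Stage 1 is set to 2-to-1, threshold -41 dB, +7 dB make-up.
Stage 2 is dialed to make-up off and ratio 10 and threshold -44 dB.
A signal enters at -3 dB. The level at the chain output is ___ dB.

Stage 1: -3 dB is 38 dB over -41 dB; at 2:1 that becomes 19 dB over, giving -22 dB; +7 dB make-up → -15 dB.
Stage 2: overshoot 29 dB → 29/10 = 2.9 dB → -41.1 dB.

-41.1 dB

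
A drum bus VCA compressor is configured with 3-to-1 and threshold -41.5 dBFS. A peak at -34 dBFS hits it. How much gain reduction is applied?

5 dB

Overshoot = -34 − (-41.5) = 7.5 dB.
At 3:1, output sits 7.5/3 = 2.5 dB above threshold.
GR = overshoot in − overshoot out = 7.5 − 2.5 = 5 dB.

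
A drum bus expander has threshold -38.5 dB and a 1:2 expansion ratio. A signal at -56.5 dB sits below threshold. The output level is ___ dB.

Undershoot = (-38.5) − (-56.5) = 18 dB.
At 1:2, that expands to 36 dB under threshold.
Output = -38.5 − 36 = -74.5 dB.

-74.5 dB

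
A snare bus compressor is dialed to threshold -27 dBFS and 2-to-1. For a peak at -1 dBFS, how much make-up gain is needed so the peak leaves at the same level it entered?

Overshoot 26 dB → 26/2 = 13 dB after compression, so the compressed level is -27 + 13 = -14 dBFS.
Make-up = target − compressed = -1 − (-14) = 13 dB.

13 dB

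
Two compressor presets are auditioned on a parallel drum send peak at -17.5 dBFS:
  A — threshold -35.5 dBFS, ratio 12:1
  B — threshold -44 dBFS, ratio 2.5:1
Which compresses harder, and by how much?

A: overshoot 18 dB → output overshoot 1.5 dB → GR 16.5 dB.
B: overshoot 26.5 dB → output overshoot 10.6 dB → GR 15.9 dB.
A applies 0.6 dB more gain reduction.

A, by 0.6 dB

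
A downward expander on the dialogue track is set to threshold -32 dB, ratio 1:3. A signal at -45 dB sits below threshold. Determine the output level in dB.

Undershoot = (-32) − (-45) = 13 dB.
At 1:3, that expands to 39 dB under threshold.
Output = -32 − 39 = -71 dB.

-71 dB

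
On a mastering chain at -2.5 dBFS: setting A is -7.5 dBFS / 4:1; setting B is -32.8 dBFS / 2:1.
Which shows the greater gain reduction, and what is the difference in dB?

B, by 11.4 dB

A: 5 dB over, compressed to 1.25 dB over, so 3.75 dB of GR.
B: 30.3 dB over, compressed to 15.15 dB over, so 15.15 dB of GR.
B applies 11.4 dB more gain reduction.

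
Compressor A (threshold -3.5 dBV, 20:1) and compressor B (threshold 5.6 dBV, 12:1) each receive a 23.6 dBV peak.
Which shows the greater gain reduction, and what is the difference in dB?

A, by 9.245 dB

A: GR = 27.1 − 27.1/20 = 25.745 dB.
B: GR = 18 − 18/12 = 16.5 dB.
Difference: 9.245 dB in favour of A.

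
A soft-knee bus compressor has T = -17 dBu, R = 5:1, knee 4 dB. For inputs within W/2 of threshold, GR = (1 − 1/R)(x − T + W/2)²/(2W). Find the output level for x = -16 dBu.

x − T + W/2 = -16 − (-17) + 2 = 3.
GR = (1 − 1/5) × 3² / 8 = 0.8 × 9 / 8 = 0.9 dB.
Output = -16 − 0.9 = -16.9 dBu.

-16.9 dBu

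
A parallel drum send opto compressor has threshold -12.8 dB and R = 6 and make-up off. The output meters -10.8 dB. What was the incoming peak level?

Post-compression overshoot = -10.8 − (-12.8) = 2 dB.
Input overshoot = R × output overshoot = 12 dB → input = -12.8 + 12 = -0.8 dB.

-0.8 dB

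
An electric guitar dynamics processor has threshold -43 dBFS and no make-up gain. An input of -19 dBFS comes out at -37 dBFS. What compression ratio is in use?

4:1

Input overshoot = -19 − (-43) = 24 dB; output overshoot = -37 − (-43) = 6 dB.
Ratio = 24 / 6 = 4.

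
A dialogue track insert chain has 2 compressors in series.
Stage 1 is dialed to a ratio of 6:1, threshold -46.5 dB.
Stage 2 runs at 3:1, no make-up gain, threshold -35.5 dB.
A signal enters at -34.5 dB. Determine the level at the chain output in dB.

Stage 1: 12 dB above -46.5 dB, reduced 6:1 to 2 dB above → -44.5 dB.
Stage 2: -44.5 dB ≤ -35.5 dB, so stage 2 doesn't engage; output -44.5 dB.

-44.5 dB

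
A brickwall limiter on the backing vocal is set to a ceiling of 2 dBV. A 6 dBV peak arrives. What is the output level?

2 dBV

The limiter clamps the peak to its 2 dBV ceiling.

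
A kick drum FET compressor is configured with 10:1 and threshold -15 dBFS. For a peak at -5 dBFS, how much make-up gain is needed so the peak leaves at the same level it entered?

9 dB

The peak compresses to -15 + 10/10 = -14 dBFS.
To reach -5 dBFS requires -5 − (-14) = 9 dB of make-up.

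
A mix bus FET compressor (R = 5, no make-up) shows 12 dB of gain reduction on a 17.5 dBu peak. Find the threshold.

Let T be the threshold. Output overshoot = (input overshoot)/R, so 5.5 − T = (17.5 − T)/5.
5·(5.5 − T) = 17.5 − T → 4·T = 27.5 − 17.5 = 10.
T = 10/4 = 2.5 dBu.

2.5 dBu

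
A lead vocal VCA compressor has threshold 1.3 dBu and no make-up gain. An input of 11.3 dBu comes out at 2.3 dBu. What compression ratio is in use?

Input overshoot = 11.3 − 1.3 = 10 dB; output overshoot = 2.3 − 1.3 = 1 dB.
Ratio = 10 / 1 = 10.

10:1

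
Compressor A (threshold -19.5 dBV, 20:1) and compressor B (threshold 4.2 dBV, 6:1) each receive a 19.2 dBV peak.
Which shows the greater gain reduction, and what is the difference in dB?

A: GR = 38.7 − 38.7/20 = 36.765 dB.
B: GR = 15 − 15/6 = 12.5 dB.
Difference: 24.265 dB in favour of A.

A, by 24.265 dB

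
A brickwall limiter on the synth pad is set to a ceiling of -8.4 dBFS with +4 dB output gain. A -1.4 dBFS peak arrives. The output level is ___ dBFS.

A brickwall limiter is an ∞:1 compressor: any input above the ceiling is clamped to -8.4 dBFS.
Output gain then adds 4 dB: -8.4 + 4 = -4.4 dBFS.

-4.4 dBFS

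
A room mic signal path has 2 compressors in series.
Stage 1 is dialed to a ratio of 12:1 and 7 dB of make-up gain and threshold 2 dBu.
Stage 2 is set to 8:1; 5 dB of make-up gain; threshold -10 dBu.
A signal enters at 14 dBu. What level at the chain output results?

Stage 1: overshoot 12 dB → 12/12 = 1 dB → 3 dBu; +7 dB make-up → 10 dBu.
Stage 2: overshoot 20 dB → 20/8 = 2.5 dB → -7.5 dBu; +5 dB make-up → -2.5 dBu.

-2.5 dBu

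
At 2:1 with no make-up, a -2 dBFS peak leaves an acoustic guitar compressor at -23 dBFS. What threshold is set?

-44 dBFS

Let T be the threshold. Output overshoot = (input overshoot)/R, so -23 − T = (-2 − T)/2.
2·(-23 − T) = -2 − T → 1·T = -46 − (-2) = -44.
T = -44/1 = -44 dBFS.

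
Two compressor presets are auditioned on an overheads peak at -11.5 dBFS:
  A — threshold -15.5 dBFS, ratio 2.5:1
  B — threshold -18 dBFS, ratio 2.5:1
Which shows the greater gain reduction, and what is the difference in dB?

B, by 1.5 dB

A: GR = 4 − 4/2.5 = 2.4 dB.
B: GR = 6.5 − 6.5/2.5 = 3.9 dB.
Difference: 1.5 dB in favour of B.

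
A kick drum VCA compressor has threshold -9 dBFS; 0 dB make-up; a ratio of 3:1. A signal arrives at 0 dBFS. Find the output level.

The input is 9 dB above the -9 dBFS threshold.
The 9 dB excess becomes 3 dB after 3:1 reduction.
So the level is -9 + 3 = -6 dBFS.

-6 dBFS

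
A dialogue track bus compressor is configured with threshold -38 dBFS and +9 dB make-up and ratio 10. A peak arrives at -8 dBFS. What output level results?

-26 dBFS

The input is 30 dB above the -38 dBFS threshold.
At 10:1 the overshoot is divided by 10, leaving 3 dB above threshold.
So the level is -38 + 3 = -35 dBFS; make-up adds 9 dB, giving -26 dBFS.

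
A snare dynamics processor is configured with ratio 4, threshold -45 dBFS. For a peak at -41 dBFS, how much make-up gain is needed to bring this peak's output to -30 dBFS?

14 dB

Overshoot 4 dB → 4/4 = 1 dB after compression, so the compressed level is -45 + 1 = -44 dBFS.
Make-up = target − compressed = -30 − (-44) = 14 dB.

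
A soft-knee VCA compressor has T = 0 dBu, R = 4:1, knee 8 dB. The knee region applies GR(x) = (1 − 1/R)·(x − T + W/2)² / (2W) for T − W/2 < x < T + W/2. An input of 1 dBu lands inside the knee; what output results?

x − T + W/2 = 1 − 0 + 4 = 5.
GR = (1 − 1/4) × 5² / 16 = 0.75 × 25 / 16 = 1.171875 dB.
Output = 1 − 1.171875 = -0.171875 dBu.

-0.171875 dBu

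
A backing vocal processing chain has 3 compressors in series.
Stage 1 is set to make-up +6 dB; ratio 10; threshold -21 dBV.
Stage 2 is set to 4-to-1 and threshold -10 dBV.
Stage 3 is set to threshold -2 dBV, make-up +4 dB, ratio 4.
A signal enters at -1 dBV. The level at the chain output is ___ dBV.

-9 dBV

Stage 1: 20 dB above -21 dBV, reduced 10:1 to 2 dB above → -19 dBV; +6 dB make-up → -13 dBV.
Stage 2: -13 dBV ≤ -10 dBV, so stage 2 doesn't engage; output -13 dBV.
Stage 3: below threshold (-13 ≤ -2); passes unchanged; make-up brings it to -9 dBV.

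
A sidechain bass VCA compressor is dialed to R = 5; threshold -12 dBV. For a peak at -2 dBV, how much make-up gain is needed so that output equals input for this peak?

8 dB

Overshoot 10 dB → 10/5 = 2 dB after compression, so the compressed level is -12 + 2 = -10 dBV.
Make-up = target − compressed = -2 − (-10) = 8 dB.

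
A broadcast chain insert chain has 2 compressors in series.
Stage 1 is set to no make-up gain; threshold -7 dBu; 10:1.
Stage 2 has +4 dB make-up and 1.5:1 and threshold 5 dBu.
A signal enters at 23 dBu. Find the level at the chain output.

Stage 1: overshoot 30 dB → 30/10 = 3 dB → -4 dBu.
Stage 2: below threshold (-4 ≤ 5); passes unchanged; make-up brings it to 0 dBu.

0 dBu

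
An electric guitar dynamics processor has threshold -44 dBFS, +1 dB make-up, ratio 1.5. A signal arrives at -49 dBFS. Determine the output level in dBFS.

-49 dBFS is 5 dB below the -44 dBFS threshold, so no gain reduction is applied.
Make-up gain adds 1 dB: -49 + 1 = -48 dBFS.

-48 dBFS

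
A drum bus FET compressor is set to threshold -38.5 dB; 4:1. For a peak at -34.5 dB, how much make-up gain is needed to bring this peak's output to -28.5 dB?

9 dB

Without make-up, output = threshold + overshoot/4 = -38.5 + 1 = -37.5 dB.
Gap to target: 9 dB.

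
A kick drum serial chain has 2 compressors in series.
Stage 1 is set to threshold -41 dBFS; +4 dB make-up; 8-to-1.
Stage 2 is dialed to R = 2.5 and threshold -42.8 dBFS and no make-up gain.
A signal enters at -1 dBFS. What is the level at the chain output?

Stage 1: 40 dB above -41 dBFS, reduced 8:1 to 5 dB above → -36 dBFS; +4 dB make-up → -32 dBFS.
Stage 2: overshoot 10.8 dB → 10.8/2.5 = 4.32 dB → -38.48 dBFS.

-38.48 dBFS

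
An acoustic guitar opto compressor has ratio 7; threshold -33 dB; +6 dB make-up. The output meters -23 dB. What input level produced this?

-5 dB

Stripping the +6 dB make-up gives -29 dB at the gain stage.
The compressed level sits -29 − (-33) = 4 dB over threshold.
Undo the ratio: input overshoot = 4 × 7 = 28 dB, giving input = -5 dB.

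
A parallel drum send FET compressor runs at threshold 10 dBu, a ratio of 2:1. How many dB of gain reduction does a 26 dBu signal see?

8 dB

The signal is 16 dB above threshold.
At 2:1, output sits 16/2 = 8 dB above threshold.
So the signal is attenuated by 16 − 8 = 8 dB.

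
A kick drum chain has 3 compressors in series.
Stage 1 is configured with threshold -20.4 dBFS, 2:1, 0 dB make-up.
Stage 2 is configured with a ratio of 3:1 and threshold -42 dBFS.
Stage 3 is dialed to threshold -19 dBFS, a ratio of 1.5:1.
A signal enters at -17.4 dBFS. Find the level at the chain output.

Stage 1: overshoot 3 dB → 3/2 = 1.5 dB → -18.9 dBFS.
Stage 2: overshoot 23.1 dB → 23.1/3 = 7.7 dB → -34.3 dBFS.
Stage 3: below threshold (-34.3 ≤ -19); passes unchanged; output -34.3 dBFS.

-34.3 dBFS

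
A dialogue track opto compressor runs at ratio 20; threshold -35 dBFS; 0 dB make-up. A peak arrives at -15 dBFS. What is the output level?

-15 dBFS sits 20 dB over threshold.
The 20 dB excess becomes 1 dB after 20:1 reduction.
So the level is -35 + 1 = -34 dBFS.

-34 dBFS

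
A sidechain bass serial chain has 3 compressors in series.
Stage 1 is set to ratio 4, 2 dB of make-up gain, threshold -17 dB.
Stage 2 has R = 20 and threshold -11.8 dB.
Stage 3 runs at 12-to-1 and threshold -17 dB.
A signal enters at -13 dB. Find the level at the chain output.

-16.75 dB

Stage 1: 4 dB above -17 dB, reduced 4:1 to 1 dB above → -16 dB; +2 dB make-up → -14 dB.
Stage 2: -14 dB ≤ -11.8 dB, so stage 2 doesn't engage; output -14 dB.
Stage 3: -14 dB is 3 dB over -17 dB; at 12:1 that becomes 0.25 dB over, giving -16.75 dB.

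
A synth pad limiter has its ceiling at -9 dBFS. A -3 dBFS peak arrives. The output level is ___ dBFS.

-9 dBFS

The limiter clamps the peak to its -9 dBFS ceiling.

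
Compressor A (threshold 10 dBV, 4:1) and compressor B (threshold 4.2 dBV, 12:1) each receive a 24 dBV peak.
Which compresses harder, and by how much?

B, by 7.65 dB

A: 14 dB over, compressed to 3.5 dB over, so 10.5 dB of GR.
B: 19.8 dB over, compressed to 1.65 dB over, so 18.15 dB of GR.
Difference: 7.65 dB in favour of B.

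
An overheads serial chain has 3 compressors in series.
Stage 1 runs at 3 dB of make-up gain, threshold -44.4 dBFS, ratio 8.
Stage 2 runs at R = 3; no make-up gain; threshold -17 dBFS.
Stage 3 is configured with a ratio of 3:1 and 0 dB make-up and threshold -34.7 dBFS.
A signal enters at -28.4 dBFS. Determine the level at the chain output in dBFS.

Stage 1: 16 dB above -44.4 dBFS, reduced 8:1 to 2 dB above → -42.4 dBFS; +3 dB make-up → -39.4 dBFS.
Stage 2: -39.4 dBFS ≤ -17 dBFS, so stage 2 doesn't engage; output -39.4 dBFS.
Stage 3: -39.4 dBFS is at or below the -34.7 dBFS threshold — no compression; output -39.4 dBFS.

-39.4 dBFS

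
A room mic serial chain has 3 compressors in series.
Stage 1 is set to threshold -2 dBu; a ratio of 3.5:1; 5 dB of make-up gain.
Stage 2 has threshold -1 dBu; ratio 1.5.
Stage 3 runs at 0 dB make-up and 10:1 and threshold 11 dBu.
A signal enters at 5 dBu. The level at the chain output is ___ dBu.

Stage 1: 7 dB above -2 dBu, reduced 3.5:1 to 2 dB above → 0 dBu; +5 dB make-up → 5 dBu.
Stage 2: 6 dB above -1 dBu, reduced 1.5:1 to 4 dB above → 3 dBu.
Stage 3: 3 dBu ≤ 11 dBu, so stage 3 doesn't engage; output 3 dBu.

3 dBu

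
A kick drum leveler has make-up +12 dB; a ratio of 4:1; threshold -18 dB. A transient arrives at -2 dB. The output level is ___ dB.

The input is 16 dB above the -18 dB threshold.
The 16 dB excess becomes 4 dB after 4:1 reduction.
Output = -18 + 4 = -14 dB; make-up adds 12 dB, giving -2 dB.

-2 dB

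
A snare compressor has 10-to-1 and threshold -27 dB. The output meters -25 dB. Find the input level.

The compressed level sits -25 − (-27) = 2 dB over threshold.
Before 10:1 compression the overshoot was 2 × 10 = 20 dB, so input = -27 + 20 = -7 dB.

-7 dB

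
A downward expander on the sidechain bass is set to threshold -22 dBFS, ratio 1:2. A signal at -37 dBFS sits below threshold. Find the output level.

The input is 15 dB below the -22 dBFS threshold.
A 1:2 expander multiplies undershoot by 2: 15 × 2 = 30 dB below threshold.
Output = -22 − 30 = -52 dBFS.

-52 dBFS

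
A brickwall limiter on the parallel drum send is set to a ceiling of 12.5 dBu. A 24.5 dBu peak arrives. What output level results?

12.5 dBu

At ∞:1, everything above 12.5 dBu is held at the ceiling.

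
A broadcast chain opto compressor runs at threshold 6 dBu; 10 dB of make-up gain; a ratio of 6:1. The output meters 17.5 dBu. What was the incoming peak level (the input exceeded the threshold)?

15 dBu

Remove make-up: 17.5 − 10 = 7.5 dBu.
Post-compression overshoot = 7.5 − 6 = 1.5 dB.
Input overshoot = R × output overshoot = 9 dB → input = 6 + 9 = 15 dBu.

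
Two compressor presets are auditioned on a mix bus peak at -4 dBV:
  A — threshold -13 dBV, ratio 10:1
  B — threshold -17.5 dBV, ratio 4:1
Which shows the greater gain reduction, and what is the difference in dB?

A: GR = 9 − 9/10 = 8.1 dB.
B: GR = 13.5 − 13.5/4 = 10.125 dB.
Difference: 2.025 dB in favour of B.

B, by 2.025 dB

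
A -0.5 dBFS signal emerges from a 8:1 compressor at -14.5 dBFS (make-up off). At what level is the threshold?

Gain reduction = -0.5 − (-14.5) = 14 dB; output overshoot = GR / (R − 1) = 14 / 7 = 2 dB.
Threshold = output − output overshoot = -14.5 − 2 = -16.5 dBFS.

-16.5 dBFS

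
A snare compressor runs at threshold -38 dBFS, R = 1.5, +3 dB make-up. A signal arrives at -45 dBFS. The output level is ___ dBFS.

-45 dBFS is 7 dB below the -38 dBFS threshold, so no gain reduction is applied.
Make-up gain adds 3 dB: -45 + 3 = -42 dBFS.

-42 dBFS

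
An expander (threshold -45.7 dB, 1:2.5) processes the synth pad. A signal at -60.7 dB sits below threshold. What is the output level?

Below threshold, a 1:2.5 expander applies gain = (2.5−1)×(T − x) of attenuation.
(2.5−1) × 15 = 22.5 dB, so output = -60.7 − 22.5 = -83.2 dB.

-83.2 dB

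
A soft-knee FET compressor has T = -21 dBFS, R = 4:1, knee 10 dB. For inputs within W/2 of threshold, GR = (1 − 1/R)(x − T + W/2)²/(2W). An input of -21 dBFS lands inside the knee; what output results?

x − T + W/2 = -21 − (-21) + 5 = 5.
GR = (1 − 1/4) × 5² / 20 = 0.75 × 25 / 20 = 0.9375 dB.
Output = -21 − 0.9375 = -21.9375 dBFS.

-21.9375 dBFS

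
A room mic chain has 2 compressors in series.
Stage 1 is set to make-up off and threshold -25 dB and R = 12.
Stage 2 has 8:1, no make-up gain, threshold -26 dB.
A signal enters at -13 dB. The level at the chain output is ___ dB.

-25.75 dB

Stage 1: overshoot 12 dB → 12/12 = 1 dB → -24 dB.
Stage 2: 2 dB above -26 dB, reduced 8:1 to 0.25 dB above → -25.75 dB.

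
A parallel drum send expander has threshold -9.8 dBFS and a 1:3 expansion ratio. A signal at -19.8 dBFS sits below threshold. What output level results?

-39.8 dBFS

Below threshold, a 1:3 expander applies gain = (3−1)×(T − x) of attenuation.
(3−1) × 10 = 20 dB, so output = -19.8 − 20 = -39.8 dBFS.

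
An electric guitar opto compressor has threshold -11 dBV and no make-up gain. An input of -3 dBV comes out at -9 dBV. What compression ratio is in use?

Input overshoot = -3 − (-11) = 8 dB; output overshoot = -9 − (-11) = 2 dB.
Ratio = 8 / 2 = 4.

4:1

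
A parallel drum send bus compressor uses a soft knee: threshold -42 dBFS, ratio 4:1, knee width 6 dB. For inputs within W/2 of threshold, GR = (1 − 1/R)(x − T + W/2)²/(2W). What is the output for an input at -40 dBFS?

x − T + W/2 = -40 − (-42) + 3 = 5.
GR = (1 − 1/4) × 5² / 12 = 0.75 × 25 / 12 = 1.5625 dB.
Output = -40 − 1.5625 = -41.5625 dBFS.

-41.5625 dBFS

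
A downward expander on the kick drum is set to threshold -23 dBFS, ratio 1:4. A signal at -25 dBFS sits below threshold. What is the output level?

-31 dBFS

Undershoot = (-23) − (-25) = 2 dB.
At 1:4, that expands to 8 dB under threshold.
Output = -23 − 8 = -31 dBFS.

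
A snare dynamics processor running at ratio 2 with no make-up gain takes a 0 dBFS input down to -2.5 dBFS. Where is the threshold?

-5 dBFS

Input is 5 dB above T (since output overshoot × R = input overshoot: (-2.5 − T)·2 = 0 − T gives T = -5 dBFS).
Check: -5 + (0 − (-5))/2 = -5 + 2.5 = -2.5 dBFS. ✓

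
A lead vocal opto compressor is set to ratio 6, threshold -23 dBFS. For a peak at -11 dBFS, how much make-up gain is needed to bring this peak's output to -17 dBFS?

Without make-up, output = threshold + overshoot/6 = -23 + 2 = -21 dBFS.
Gap to target: 4 dB.

4 dB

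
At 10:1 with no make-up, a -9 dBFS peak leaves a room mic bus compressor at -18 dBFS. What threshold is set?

-19 dBFS

Let T be the threshold. Output overshoot = (input overshoot)/R, so -18 − T = (-9 − T)/10.
10·(-18 − T) = -9 − T → 9·T = -180 − (-9) = -171.
T = -171/9 = -19 dBFS.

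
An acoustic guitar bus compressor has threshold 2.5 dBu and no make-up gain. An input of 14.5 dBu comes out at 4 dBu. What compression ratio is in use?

Input overshoot = 14.5 − 2.5 = 12 dB; output overshoot = 4 − 2.5 = 1.5 dB.
Ratio = 12 / 1.5 = 8.

8:1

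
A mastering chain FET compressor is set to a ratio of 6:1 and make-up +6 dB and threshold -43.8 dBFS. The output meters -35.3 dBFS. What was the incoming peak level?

Stripping the +6 dB make-up gives -41.3 dBFS at the gain stage.
Post-compression overshoot = -41.3 − (-43.8) = 2.5 dB.
Before 6:1 compression the overshoot was 2.5 × 6 = 15 dB, so input = -43.8 + 15 = -28.8 dBFS.

-28.8 dBFS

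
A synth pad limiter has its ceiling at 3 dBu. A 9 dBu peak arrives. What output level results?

At ∞:1, everything above 3 dBu is held at the ceiling.

3 dBu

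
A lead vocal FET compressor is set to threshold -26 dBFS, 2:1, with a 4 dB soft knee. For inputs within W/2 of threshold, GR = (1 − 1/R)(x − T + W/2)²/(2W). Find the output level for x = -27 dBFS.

-27.0625 dBFS

x − T + W/2 = -27 − (-26) + 2 = 1.
GR = (1 − 1/2) × 1² / 8 = 0.5 × 1 / 8 = 0.0625 dB.
Output = -27 − 0.0625 = -27.0625 dBFS.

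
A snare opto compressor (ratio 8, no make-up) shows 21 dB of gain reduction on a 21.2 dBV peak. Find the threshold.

-2.8 dBV

Input is 24 dB above T (since output overshoot × R = input overshoot: (0.2 − T)·8 = 21.2 − T gives T = -2.8 dBV).
Check: -2.8 + (21.2 − (-2.8))/8 = -2.8 + 3 = 0.2 dBV. ✓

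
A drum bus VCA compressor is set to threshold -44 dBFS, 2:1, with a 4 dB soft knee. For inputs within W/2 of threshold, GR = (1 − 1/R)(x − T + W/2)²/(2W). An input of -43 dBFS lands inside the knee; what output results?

-43.5625 dBFS

x − T + W/2 = -43 − (-44) + 2 = 3.
GR = (1 − 1/2) × 3² / 8 = 0.5 × 9 / 8 = 0.5625 dB.
Output = -43 − 0.5625 = -43.5625 dBFS.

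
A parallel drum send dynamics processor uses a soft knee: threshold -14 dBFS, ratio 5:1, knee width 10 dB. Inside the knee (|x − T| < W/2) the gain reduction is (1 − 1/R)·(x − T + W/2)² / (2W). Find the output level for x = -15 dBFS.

-15.64 dBFS

x − T + W/2 = -15 − (-14) + 5 = 4.
GR = (1 − 1/5) × 4² / 20 = 0.8 × 16 / 20 = 0.64 dB.
Output = -15 − 0.64 = -15.64 dBFS.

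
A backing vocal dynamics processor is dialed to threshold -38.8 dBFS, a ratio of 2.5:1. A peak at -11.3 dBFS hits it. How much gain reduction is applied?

The signal is 27.5 dB above threshold.
A 2.5:1 ratio leaves 11 dB of that excess.
GR = overshoot in − overshoot out = 27.5 − 11 = 16.5 dB.

16.5 dB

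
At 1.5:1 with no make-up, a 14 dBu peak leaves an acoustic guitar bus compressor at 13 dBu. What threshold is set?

11 dBu

Input is 3 dB above T (since output overshoot × R = input overshoot: (13 − T)·1.5 = 14 − T gives T = 11 dBu).
Check: 11 + (14 − 11)/1.5 = 11 + 2 = 13 dBu. ✓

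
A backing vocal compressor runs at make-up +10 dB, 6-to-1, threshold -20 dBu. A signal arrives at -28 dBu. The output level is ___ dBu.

-28 dBu is 8 dB below the -20 dBu threshold, so no gain reduction is applied.
Make-up gain adds 10 dB: -28 + 10 = -18 dBu.

-18 dBu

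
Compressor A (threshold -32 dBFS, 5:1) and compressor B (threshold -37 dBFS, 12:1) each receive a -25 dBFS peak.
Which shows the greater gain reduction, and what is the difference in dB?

B, by 5.4 dB

A: overshoot 7 dB → output overshoot 1.4 dB → GR 5.6 dB.
B: overshoot 12 dB → output overshoot 1 dB → GR 11 dB.
B applies 5.4 dB more gain reduction.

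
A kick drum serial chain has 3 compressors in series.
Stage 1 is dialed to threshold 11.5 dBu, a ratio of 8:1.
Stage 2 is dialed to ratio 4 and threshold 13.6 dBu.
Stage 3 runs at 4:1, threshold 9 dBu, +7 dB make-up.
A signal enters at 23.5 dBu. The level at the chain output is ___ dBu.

Stage 1: overshoot 12 dB → 12/8 = 1.5 dB → 13 dBu.
Stage 2: below threshold (13 ≤ 13.6); passes unchanged; output 13 dBu.
Stage 3: 4 dB above 9 dBu, reduced 4:1 to 1 dB above → 10 dBu; +7 dB make-up → 17 dBu.

17 dBu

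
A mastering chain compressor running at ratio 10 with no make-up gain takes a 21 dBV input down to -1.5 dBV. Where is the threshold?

Input is 25 dB above T (since output overshoot × R = input overshoot: (-1.5 − T)·10 = 21 − T gives T = -4 dBV).
Check: -4 + (21 − (-4))/10 = -4 + 2.5 = -1.5 dBV. ✓

-4 dBV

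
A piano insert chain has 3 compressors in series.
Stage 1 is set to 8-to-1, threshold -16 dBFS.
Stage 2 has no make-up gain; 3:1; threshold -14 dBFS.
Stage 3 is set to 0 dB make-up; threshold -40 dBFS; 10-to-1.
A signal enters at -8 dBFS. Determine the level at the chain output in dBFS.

Stage 1: overshoot 8 dB → 8/8 = 1 dB → -15 dBFS.
Stage 2: -15 dBFS is at or below the -14 dBFS threshold — no compression; output -15 dBFS.
Stage 3: -15 dBFS is 25 dB over -40 dBFS; at 10:1 that becomes 2.5 dB over, giving -37.5 dBFS.

-37.5 dBFS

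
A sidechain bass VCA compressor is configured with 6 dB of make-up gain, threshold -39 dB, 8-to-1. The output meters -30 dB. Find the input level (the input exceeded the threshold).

-15 dB

Before make-up, the level was -30 − 6 = -36 dB.
That's 3 dB above the -39 dB threshold.
Input overshoot = R × output overshoot = 24 dB → input = -39 + 24 = -15 dB.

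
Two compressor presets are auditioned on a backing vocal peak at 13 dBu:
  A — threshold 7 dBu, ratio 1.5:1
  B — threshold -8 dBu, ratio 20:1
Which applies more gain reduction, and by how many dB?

B, by 17.95 dB

A: 6 dB over, compressed to 4 dB over, so 2 dB of GR.
B: 21 dB over, compressed to 1.05 dB over, so 19.95 dB of GR.
B applies 17.95 dB more gain reduction.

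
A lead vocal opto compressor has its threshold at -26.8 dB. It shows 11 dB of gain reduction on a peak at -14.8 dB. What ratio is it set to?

Input overshoot = -14.8 − (-26.8) = 12 dB.
Output overshoot = 12 − 11 = 1 dB.
Ratio = input overshoot / output overshoot = 12 / 1 = 12.

12:1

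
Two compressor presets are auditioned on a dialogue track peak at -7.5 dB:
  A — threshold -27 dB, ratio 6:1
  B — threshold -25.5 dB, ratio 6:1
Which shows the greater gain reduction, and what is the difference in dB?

A: overshoot 19.5 dB → output overshoot 3.25 dB → GR 16.25 dB.
B: overshoot 18 dB → output overshoot 3 dB → GR 15 dB.
A applies 1.25 dB more gain reduction.

A, by 1.25 dB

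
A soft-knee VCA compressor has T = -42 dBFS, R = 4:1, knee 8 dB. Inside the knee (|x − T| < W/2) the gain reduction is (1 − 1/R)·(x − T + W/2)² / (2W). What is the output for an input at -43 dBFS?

-43.421875 dBFS

x − T + W/2 = -43 − (-42) + 4 = 3.
GR = (1 − 1/4) × 3² / 16 = 0.75 × 9 / 16 = 0.421875 dB.
Output = -43 − 0.421875 = -43.421875 dBFS.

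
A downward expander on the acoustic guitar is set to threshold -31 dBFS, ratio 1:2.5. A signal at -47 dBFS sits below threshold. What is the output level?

Undershoot = (-31) − (-47) = 16 dB.
At 1:2.5, that expands to 40 dB under threshold.
Output = -31 − 40 = -71 dBFS.

-71 dBFS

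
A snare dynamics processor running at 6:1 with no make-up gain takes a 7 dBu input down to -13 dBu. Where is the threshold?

Let T be the threshold. Output overshoot = (input overshoot)/R, so -13 − T = (7 − T)/6.
6·(-13 − T) = 7 − T → 5·T = -78 − 7 = -85.
T = -85/5 = -17 dBu.

-17 dBu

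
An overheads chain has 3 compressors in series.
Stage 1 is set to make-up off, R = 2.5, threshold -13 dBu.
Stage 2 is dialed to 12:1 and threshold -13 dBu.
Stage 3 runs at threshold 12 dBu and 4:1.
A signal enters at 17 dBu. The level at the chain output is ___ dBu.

Stage 1: 30 dB above -13 dBu, reduced 2.5:1 to 12 dB above → -1 dBu.
Stage 2: -1 dBu is 12 dB over -13 dBu; at 12:1 that becomes 1 dB over, giving -12 dBu.
Stage 3: -12 dBu ≤ 12 dBu, so stage 3 doesn't engage; output -12 dBu.

-12 dBu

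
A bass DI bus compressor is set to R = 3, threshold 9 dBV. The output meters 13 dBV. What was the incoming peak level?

That's 4 dB above the 9 dBV threshold.
Input overshoot = R × output overshoot = 12 dB → input = 9 + 12 = 21 dBV.

21 dBV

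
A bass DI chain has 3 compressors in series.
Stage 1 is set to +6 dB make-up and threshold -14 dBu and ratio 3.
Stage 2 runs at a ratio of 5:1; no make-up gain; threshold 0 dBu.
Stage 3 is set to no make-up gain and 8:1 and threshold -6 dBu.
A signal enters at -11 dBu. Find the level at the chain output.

-7 dBu

Stage 1: 3 dB above -14 dBu, reduced 3:1 to 1 dB above → -13 dBu; +6 dB make-up → -7 dBu.
Stage 2: -7 dBu is at or below the 0 dBu threshold — no compression; output -7 dBu.
Stage 3: -7 dBu ≤ -6 dBu, so stage 3 doesn't engage; output -7 dBu.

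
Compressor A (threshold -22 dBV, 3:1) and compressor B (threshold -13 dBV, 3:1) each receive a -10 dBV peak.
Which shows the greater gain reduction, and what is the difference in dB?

A: 12 dB over, compressed to 4 dB over, so 8 dB of GR.
B: 3 dB over, compressed to 1 dB over, so 2 dB of GR.
A reduces 6 dB more.

A, by 6 dB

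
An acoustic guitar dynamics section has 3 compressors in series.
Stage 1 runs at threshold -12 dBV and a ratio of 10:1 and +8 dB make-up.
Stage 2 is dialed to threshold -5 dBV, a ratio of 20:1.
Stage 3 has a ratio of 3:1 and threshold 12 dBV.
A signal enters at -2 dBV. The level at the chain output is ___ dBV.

-4.9 dBV

Stage 1: overshoot 10 dB → 10/10 = 1 dB → -11 dBV; +8 dB make-up → -3 dBV.
Stage 2: 2 dB above -5 dBV, reduced 20:1 to 0.1 dB above → -4.9 dBV.
Stage 3: -4.9 dBV ≤ 12 dBV, so stage 3 doesn't engage; output -4.9 dBV.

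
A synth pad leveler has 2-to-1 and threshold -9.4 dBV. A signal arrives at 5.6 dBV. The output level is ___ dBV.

5.6 dBV sits 15 dB over threshold.
2:1 compression reduces that to 15/2 = 7.5 dB over.
That puts the output at -1.9 dBV.

-1.9 dBV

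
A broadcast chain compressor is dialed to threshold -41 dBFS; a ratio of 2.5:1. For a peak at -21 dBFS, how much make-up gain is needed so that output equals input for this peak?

12 dB

Without make-up, output = threshold + overshoot/2.5 = -41 + 8 = -33 dBFS.
Gap to target: 12 dB.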